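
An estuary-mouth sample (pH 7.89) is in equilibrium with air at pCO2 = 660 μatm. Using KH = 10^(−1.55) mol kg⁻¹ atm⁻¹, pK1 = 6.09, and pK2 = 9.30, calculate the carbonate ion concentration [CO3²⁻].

[CO2*] = KH · pCO2 = 10^(−1.55) × 660×10^-6 = 1.860×10^-5 mol/kg
α₀ = 1/(1 + K1/[H⁺] + K1K2/[H⁺]²) = 1/(1 + 10^+1.80 + 10^+0.39) = 0.01503
DIC = [CO2*]/α₀ = 1.860×10^-5 / 0.01503 = 1.238 mmol/kg
[CO3²⁻] = α₂·DIC; α₂ = 0.03688, so [CO3²⁻] = 0.03688 × 1.238 = 0.0457 mmol/kg

[CO3²⁻] = 0.0457 mmol/kg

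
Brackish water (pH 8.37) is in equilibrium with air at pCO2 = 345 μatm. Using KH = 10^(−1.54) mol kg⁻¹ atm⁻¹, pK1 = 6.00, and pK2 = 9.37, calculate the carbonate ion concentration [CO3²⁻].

[CO2*] = KH · pCO2 = 10^(−1.54) × 345×10^-6 = 9.950×10^-6 mol/kg
α₀ = 1/(1 + K1/[H⁺] + K1K2/[H⁺]²) = 1/(1 + 10^+2.37 + 10^+1.37) = 0.003863
DIC = [CO2*]/α₀ = 9.950×10^-6 / 0.003863 = 2.576 mmol/kg
[CO3²⁻] = α₂·DIC; α₂ = 0.09056, so [CO3²⁻] = 0.09056 × 2.576 = 0.233 mmol/kg

[CO3²⁻] = 0.233 mmol/kg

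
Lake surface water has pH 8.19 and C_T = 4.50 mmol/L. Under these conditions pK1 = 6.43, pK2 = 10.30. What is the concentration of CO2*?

α₀ = 1 / (1 + K1/[H⁺] + K1K2/[H⁺]²) = 1 / (1 + 10^+1.76 + 10^-0.35)
   = 1 / (1 + 57.544 + 0.44668) = 1/58.991 = 0.01695
[CO2*] = α₀ × DIC = 0.01695 × 4.50 = 0.0763 mmol/L

[CO2*] = 0.0763 mmol/L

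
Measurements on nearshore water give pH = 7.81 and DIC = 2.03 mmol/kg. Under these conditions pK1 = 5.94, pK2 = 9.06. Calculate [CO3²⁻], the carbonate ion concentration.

[CO3²⁻] = 0.107 mmol/kg

α₂ = 1 / (1 + [H⁺]/K2 + [H⁺]²/(K1K2)) = 1 / (1 + 10^+1.25 + 10^-0.62)
   = 1 / (1 + 17.783 + 0.23988) = 1/19.023 = 0.05257
[CO3²⁻] = α₂ × DIC = 0.05257 × 2.03 = 0.107 mmol/kg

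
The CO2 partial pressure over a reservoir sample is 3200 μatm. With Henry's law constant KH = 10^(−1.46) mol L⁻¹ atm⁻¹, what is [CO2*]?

KH = 10^(−1.46) = 3.467×10^-2 mol L⁻¹ atm⁻¹
[CO2*] = KH · pCO2 = 3.467×10^-2 × 3200×10^-6 atm = 1.11×10^-4 mol/L

[CO2*] = 111 μmol/L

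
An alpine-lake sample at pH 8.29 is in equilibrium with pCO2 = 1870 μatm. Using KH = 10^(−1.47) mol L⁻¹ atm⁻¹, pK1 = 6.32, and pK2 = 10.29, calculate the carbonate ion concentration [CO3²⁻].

[CO3²⁻] = 0.0591 mmol/L

[CO2*] = KH · pCO2 = 10^(−1.47) × 1870×10^-6 = 6.336×10^-5 mol/L
α₀ = 1/(1 + K1/[H⁺] + K1K2/[H⁺]²) = 1/(1 + 10^+1.97 + 10^-0.03) = 0.01050
DIC = [CO2*]/α₀ = 6.336×10^-5 / 0.01050 = 6.036 mmol/L
[CO3²⁻] = α₂·DIC; α₂ = 0.009797, so [CO3²⁻] = 0.009797 × 6.036 = 0.0591 mmol/L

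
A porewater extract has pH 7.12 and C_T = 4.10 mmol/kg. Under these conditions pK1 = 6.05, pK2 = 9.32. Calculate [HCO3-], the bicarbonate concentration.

[HCO3⁻] = 3.76 mmol/kg

α₁ = 1 / (1 + [H⁺]/K1 + K2/[H⁺]) = 1 / (1 + 10^-1.07 + 10^-2.20)
   = 1 / (1 + 0.085114 + 0.0063096) = 1/1.0914 = 0.9162
[HCO3⁻] = α₁ × DIC = 0.9162 × 4.10 = 3.76 mmol/kg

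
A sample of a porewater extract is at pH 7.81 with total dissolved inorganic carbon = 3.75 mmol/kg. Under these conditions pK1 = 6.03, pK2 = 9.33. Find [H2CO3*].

[CO2*] = 0.0595 mmol/kg

α₀ = 1 / (1 + K1/[H⁺] + K1K2/[H⁺]²) = 1 / (1 + 10^+1.78 + 10^+0.26)
   = 1 / (1 + 60.256 + 1.8197) = 1/63.076 = 0.01585
[CO2*] = α₀ × DIC = 0.01585 × 3.75 = 0.0595 mmol/kg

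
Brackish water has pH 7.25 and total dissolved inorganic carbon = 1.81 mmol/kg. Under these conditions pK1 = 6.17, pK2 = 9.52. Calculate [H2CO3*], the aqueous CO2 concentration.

α₀ = 1 / (1 + K1/[H⁺] + K1K2/[H⁺]²) = 1 / (1 + 10^+1.08 + 10^-1.19)
   = 1 / (1 + 12.023 + 0.064565) = 1/13.087 = 0.07641
[CO2*] = α₀ × DIC = 0.07641 × 1.81 = 0.138 mmol/kg

[CO2*] = 0.138 mmol/kg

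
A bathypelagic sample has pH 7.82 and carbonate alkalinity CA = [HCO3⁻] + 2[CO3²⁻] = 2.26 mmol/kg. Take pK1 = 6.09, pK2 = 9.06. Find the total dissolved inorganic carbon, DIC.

DIC = 2.18 mmol/kg

CA = [HCO3⁻] + 2[CO3²⁻] = (α₁ + 2α₂)·DIC
At pH 7.82: [H⁺]/K1 = 10^-1.73 = 0.018621, K2/[H⁺] = 10^-1.24 = 0.057544
α₁ = 1/(1 + 0.018621 + 0.057544) = 1/1.0762 = 0.9292; α₂ = α₁·K2/[H⁺] = 0.05347
α₁ + 2α₂ = 1.0362
DIC = CA / (α₁ + 2α₂) = 2.26 / 1.0362 = 2.18 mmol/kg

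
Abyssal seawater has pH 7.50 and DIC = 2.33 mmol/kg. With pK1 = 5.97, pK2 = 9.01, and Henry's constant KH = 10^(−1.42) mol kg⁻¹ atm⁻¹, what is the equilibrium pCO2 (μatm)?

α₀ = 1 / (1 + K1/[H⁺] + K1K2/[H⁺]²) = 1 / (1 + 10^+1.53 + 10^+0.02)
   = 1 / (1 + 33.884 + 1.0471) = 1/35.932 = 0.02783
[CO2*] = α₀ × DIC = 0.02783 × 2.33 = 0.06485 mmol/kg
pCO2 = [CO2*]/KH = 6.485×10^-5 / 3.802×10^-2 = 1710 μatm

pCO2 = 1710 μatm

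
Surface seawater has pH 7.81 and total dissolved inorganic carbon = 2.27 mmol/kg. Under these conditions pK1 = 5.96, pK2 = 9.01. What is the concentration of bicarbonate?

α₁ = 1 / (1 + [H⁺]/K1 + K2/[H⁺]) = 1 / (1 + 10^-1.85 + 10^-1.20)
   = 1 / (1 + 0.014125 + 0.063096) = 1/1.0772 = 0.9283
[HCO3⁻] = α₁ × DIC = 0.9283 × 2.27 = 2.11 mmol/kg

[HCO3⁻] = 2.11 mmol/kg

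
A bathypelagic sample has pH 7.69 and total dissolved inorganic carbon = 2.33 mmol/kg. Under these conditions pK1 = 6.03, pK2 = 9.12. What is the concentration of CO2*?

[CO2*] = 0.0481 mmol/kg

α₀ = 1 / (1 + K1/[H⁺] + K1K2/[H⁺]²) = 1 / (1 + 10^+1.66 + 10^+0.23)
   = 1 / (1 + 45.709 + 1.6982) = 1/48.407 = 0.02066
[CO2*] = α₀ × DIC = 0.02066 × 2.33 = 0.0481 mmol/kg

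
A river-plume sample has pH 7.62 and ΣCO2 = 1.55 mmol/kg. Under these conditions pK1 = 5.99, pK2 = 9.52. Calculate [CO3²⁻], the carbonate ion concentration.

[CO3²⁻] = 18.8 μmol/kg

α₂ = 1 / (1 + [H⁺]/K2 + [H⁺]²/(K1K2)) = 1 / (1 + 10^+1.90 + 10^+0.27)
   = 1 / (1 + 79.433 + 1.8621) = 1/82.295 = 0.01215
[CO3²⁻] = α₂ × DIC = 0.01215 × 1.55 = 0.0188 mmol/kg = 18.8 μmol/kg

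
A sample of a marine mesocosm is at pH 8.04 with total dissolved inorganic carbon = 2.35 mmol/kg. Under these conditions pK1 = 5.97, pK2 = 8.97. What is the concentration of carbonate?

[CO3²⁻] = 0.245 mmol/kg

α₂ = 1 / (1 + [H⁺]/K2 + [H⁺]²/(K1K2)) = 1 / (1 + 10^+0.93 + 10^-1.14)
   = 1 / (1 + 8.5114 + 0.072444) = 1/9.5838 = 0.1043
[CO3²⁻] = α₂ × DIC = 0.1043 × 2.35 = 0.245 mmol/kg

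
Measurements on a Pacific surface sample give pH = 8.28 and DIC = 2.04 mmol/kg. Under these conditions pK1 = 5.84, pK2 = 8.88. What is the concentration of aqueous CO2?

[CO2*] = 5.90 μmol/kg

α₀ = 1 / (1 + K1/[H⁺] + K1K2/[H⁺]²) = 1 / (1 + 10^+2.44 + 10^+1.84)
   = 1 / (1 + 275.42 + 69.183) = 1/345.61 = 0.002893
[CO2*] = α₀ × DIC = 0.002893 × 2.04 = 0.00590 mmol/kg = 5.90 μmol/kg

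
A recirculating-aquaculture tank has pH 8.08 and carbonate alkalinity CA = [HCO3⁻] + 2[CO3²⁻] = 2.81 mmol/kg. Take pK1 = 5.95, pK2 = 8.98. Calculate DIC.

DIC = 2.54 mmol/kg

CA = [HCO3⁻] + 2[CO3²⁻] = (α₁ + 2α₂)·DIC
At pH 8.08: [H⁺]/K1 = 10^-2.13 = 0.0074131, K2/[H⁺] = 10^-0.90 = 0.12589
α₁ = 1/(1 + 0.0074131 + 0.12589) = 1/1.1333 = 0.8824; α₂ = α₁·K2/[H⁺] = 0.1111
α₁ + 2α₂ = 1.1045
DIC = CA / (α₁ + 2α₂) = 2.81 / 1.1045 = 2.54 mmol/kg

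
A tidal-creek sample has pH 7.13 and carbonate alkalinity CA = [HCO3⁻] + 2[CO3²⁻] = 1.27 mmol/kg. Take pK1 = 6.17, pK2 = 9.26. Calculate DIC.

CA = [HCO3⁻] + 2[CO3²⁻] = (α₁ + 2α₂)·DIC
At pH 7.13: [H⁺]/K1 = 10^-0.96 = 0.10965, K2/[H⁺] = 10^-2.13 = 0.0074131
α₁ = 1/(1 + 0.10965 + 0.0074131) = 1/1.1171 = 0.8952; α₂ = α₁·K2/[H⁺] = 0.006636
α₁ + 2α₂ = 0.9085
DIC = CA / (α₁ + 2α₂) = 1.27 / 0.9085 = 1.40 mmol/kg

DIC = 1.40 mmol/kg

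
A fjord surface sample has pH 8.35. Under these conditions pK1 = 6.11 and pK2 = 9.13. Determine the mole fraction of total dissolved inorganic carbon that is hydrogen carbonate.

α₁ = 1 / (1 + [H⁺]/K1 + K2/[H⁺]) = 1 / (1 + 10^-2.24 + 10^-0.78)
   = 1 / (1 + 0.0057544 + 0.16596) = 1/1.1717 = 0.8535

α₁ = 0.853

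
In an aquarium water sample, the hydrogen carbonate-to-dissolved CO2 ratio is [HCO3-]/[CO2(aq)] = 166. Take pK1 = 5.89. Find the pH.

From K1 = [H⁺][HCO3-]/[CO2(aq)]:  pH = pK1 + log₁₀([HCO3-]/[CO2(aq)])
log₁₀(166) = +2.220
pH = 5.89 + (+2.220) = 8.11

pH = 8.11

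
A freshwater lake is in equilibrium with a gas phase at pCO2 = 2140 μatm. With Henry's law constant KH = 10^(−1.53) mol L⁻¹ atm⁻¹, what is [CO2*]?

KH = 10^(−1.53) = 2.951×10^-2 mol L⁻¹ atm⁻¹
[CO2*] = KH · pCO2 = 2.951×10^-2 × 2140×10^-6 atm = 6.32×10^-5 mol/L

[CO2*] = 63.2 μmol/L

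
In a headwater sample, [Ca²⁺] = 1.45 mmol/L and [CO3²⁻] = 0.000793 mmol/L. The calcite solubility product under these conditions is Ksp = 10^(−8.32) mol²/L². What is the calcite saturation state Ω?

Ksp = 10^(−8.32) = 4.786×10^-9
Ω = [Ca²⁺][CO3²⁻]/Ksp = (1.45×10^-3)(0.000793×10^-3) / 4.786×10^-9 = 0.240

Ω = 0.240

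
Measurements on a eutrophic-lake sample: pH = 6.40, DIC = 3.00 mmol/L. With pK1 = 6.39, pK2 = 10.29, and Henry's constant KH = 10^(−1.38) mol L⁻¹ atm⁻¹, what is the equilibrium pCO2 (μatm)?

α₀ = 1 / (1 + K1/[H⁺] + K1K2/[H⁺]²) = 1 / (1 + 10^+0.01 + 10^-3.88)
   = 1 / (1 + 1.0233 + 0.00013183) = 1/2.0234 = 0.4942
[CO2*] = α₀ × DIC = 0.4942 × 3.00 = 1.483 mmol/L
pCO2 = [CO2*]/KH = 1.483×10^-3 / 4.169×10^-2 = 3.56×10^4 μatm

pCO2 = 3.56×10^4 μatm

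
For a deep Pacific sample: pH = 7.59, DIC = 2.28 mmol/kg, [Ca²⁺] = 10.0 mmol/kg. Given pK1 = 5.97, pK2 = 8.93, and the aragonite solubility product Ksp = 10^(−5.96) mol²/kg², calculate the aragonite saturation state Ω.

Ω = 0.889

α₂ = 1 / (1 + [H⁺]/K2 + [H⁺]²/(K1K2)) = 1 / (1 + 10^+1.34 + 10^-0.28)
   = 1 / (1 + 21.878 + 0.52481) = 1/23.402 = 0.04273
[CO3²⁻] = α₂ × DIC = 0.04273 × 2.28 = 0.09743 mmol/kg
Ksp = 10^(−5.96) = 1.096×10^-6
Ω = [Ca²⁺][CO3²⁻]/Ksp = (10.0×10^-3)(9.743×10^-5) / 1.096×10^-6 = 0.889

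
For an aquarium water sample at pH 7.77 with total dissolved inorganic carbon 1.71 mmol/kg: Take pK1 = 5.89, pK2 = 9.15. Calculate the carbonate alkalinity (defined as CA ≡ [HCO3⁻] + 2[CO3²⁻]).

CA = [HCO3⁻] + 2[CO3²⁻] = (α₁ + 2α₂)·DIC
At pH 7.77: [H⁺]/K1 = 10^-1.88 = 0.013183, K2/[H⁺] = 10^-1.38 = 0.041687
α₁ = 1/(1 + 0.013183 + 0.041687) = 1/1.0549 = 0.9480; α₂ = α₁·K2/[H⁺] = 0.03952
α₁ + 2α₂ = 1.0270
CA = 1.0270 × 1.71 = 1.76 mmol/kg

CA = 1.76 mmol/kg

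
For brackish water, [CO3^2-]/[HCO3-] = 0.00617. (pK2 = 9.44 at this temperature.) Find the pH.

From K2 = [H⁺][CO3^2-]/[HCO3-]:  pH = pK2 + log₁₀([CO3^2-]/[HCO3-])
log₁₀(0.00617) = -2.210
pH = 9.44 + (-2.210) = 7.23

pH = 7.23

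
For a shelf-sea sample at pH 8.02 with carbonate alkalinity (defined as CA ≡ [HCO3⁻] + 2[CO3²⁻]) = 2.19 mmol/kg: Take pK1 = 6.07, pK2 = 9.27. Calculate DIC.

DIC = 2.10 mmol/kg

CA = [HCO3⁻] + 2[CO3²⁻] = (α₁ + 2α₂)·DIC
At pH 8.02: [H⁺]/K1 = 10^-1.95 = 0.011220, K2/[H⁺] = 10^-1.25 = 0.056234
α₁ = 1/(1 + 0.011220 + 0.056234) = 1/1.0675 = 0.9368; α₂ = α₁·K2/[H⁺] = 0.05268
α₁ + 2α₂ = 1.0422
DIC = CA / (α₁ + 2α₂) = 2.19 / 1.0422 = 2.10 mmol/kg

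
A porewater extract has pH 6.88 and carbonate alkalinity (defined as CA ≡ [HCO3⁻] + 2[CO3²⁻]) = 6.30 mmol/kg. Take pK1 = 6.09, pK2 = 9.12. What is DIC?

CA = [HCO3⁻] + 2[CO3²⁻] = (α₁ + 2α₂)·DIC
At pH 6.88: [H⁺]/K1 = 10^-0.79 = 0.16218, K2/[H⁺] = 10^-2.24 = 0.0057544
α₁ = 1/(1 + 0.16218 + 0.0057544) = 1/1.1679 = 0.8562; α₂ = α₁·K2/[H⁺] = 0.004927
α₁ + 2α₂ = 0.8661
DIC = CA / (α₁ + 2α₂) = 6.30 / 0.8661 = 7.27 mmol/kg

DIC = 7.27 mmol/kg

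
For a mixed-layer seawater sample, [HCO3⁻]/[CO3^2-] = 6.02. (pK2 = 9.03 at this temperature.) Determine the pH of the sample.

pH = 8.25

From K2 = [H⁺][CO3^2-]/[HCO3⁻]:  pH = pK2 − log₁₀([HCO3⁻]/[CO3^2-])
log₁₀(6.02) = +0.780
pH = 9.03 − (+0.780) = 8.25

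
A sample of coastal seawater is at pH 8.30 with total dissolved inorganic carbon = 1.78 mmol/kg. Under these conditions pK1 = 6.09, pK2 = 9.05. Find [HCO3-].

[HCO3⁻] = 1.50 mmol/kg

α₁ = 1 / (1 + [H⁺]/K1 + K2/[H⁺]) = 1 / (1 + 10^-2.21 + 10^-0.75)
   = 1 / (1 + 0.0061660 + 0.17783) = 1/1.1840 = 0.8446
[HCO3⁻] = α₁ × DIC = 0.8446 × 1.78 = 1.50 mmol/kg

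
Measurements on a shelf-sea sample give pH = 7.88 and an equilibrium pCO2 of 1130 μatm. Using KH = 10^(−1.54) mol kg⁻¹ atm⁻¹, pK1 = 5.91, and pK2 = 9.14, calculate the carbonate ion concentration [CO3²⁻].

[CO3²⁻] = 0.167 mmol/kg

[CO2*] = KH · pCO2 = 10^(−1.54) × 1130×10^-6 = 3.259×10^-5 mol/kg
α₀ = 1/(1 + K1/[H⁺] + K1K2/[H⁺]²) = 1/(1 + 10^+1.97 + 10^+0.71) = 0.01005
DIC = [CO2*]/α₀ = 3.259×10^-5 / 0.01005 = 3.241 mmol/kg
[CO3²⁻] = α₂·DIC; α₂ = 0.05157, so [CO3²⁻] = 0.05157 × 3.241 = 0.167 mmol/kg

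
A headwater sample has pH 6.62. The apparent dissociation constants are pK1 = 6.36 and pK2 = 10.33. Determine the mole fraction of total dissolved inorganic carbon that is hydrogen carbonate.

α₁ = 1 / (1 + [H⁺]/K1 + K2/[H⁺]) = 1 / (1 + 10^-0.26 + 10^-3.71)
   = 1 / (1 + 0.54954 + 0.00019498) = 1/1.5497 = 0.6453

α₁ = 0.645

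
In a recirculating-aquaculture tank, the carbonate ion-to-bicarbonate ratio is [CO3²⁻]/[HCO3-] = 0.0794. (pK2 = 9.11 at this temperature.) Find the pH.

From K2 = [H⁺][CO3²⁻]/[HCO3-]:  pH = pK2 + log₁₀([CO3²⁻]/[HCO3-])
log₁₀(0.0794) = -1.100
pH = 9.11 + (-1.100) = 8.01

pH = 8.01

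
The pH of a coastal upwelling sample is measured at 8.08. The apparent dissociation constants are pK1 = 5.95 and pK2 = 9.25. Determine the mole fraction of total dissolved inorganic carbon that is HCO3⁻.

α₁ = 0.930

α₁ = 1 / (1 + [H⁺]/K1 + K2/[H⁺]) = 1 / (1 + 10^-2.13 + 10^-1.17)
   = 1 / (1 + 0.0074131 + 0.067608) = 1/1.0750 = 0.9302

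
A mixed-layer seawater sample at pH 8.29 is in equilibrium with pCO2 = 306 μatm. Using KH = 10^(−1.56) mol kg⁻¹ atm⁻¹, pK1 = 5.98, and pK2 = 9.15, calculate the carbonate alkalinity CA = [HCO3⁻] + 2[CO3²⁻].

CA = 2.20 mmol/kg

[CO2*] = KH · pCO2 = 10^(−1.56) × 306×10^-6 = 8.428×10^-6 mol/kg
α₀ = 1/(1 + K1/[H⁺] + K1K2/[H⁺]²) = 1/(1 + 10^+2.31 + 10^+1.45) = 0.004285
DIC = [CO2*]/α₀ = 8.428×10^-6 / 0.004285 = 1.967 mmol/kg
CA = (α₁ + 2α₂)·DIC = (0.8749 + 2×0.1208) × 1.967 = 2.20 mmol/kg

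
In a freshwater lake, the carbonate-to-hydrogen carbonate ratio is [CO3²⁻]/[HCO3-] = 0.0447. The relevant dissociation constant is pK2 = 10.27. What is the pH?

From K2 = [H⁺][CO3²⁻]/[HCO3-]:  pH = pK2 + log₁₀([CO3²⁻]/[HCO3-])
log₁₀(0.0447) = -1.350
pH = 10.27 + (-1.350) = 8.92

pH = 8.92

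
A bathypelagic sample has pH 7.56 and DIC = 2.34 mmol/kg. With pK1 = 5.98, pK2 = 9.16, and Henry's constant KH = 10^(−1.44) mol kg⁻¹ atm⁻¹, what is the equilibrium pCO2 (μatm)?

α₀ = 1 / (1 + K1/[H⁺] + K1K2/[H⁺]²) = 1 / (1 + 10^+1.58 + 10^-0.02)
   = 1 / (1 + 38.019 + 0.95499) = 1/39.974 = 0.02502
[CO2*] = α₀ × DIC = 0.02502 × 2.34 = 0.05854 mmol/kg
pCO2 = [CO2*]/KH = 5.854×10^-5 / 3.631×10^-2 = 1610 μatm

pCO2 = 1610 μatm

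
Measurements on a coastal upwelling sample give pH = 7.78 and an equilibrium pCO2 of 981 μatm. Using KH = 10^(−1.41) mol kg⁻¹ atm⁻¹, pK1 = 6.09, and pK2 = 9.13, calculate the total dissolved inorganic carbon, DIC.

[CO2*] = KH · pCO2 = 10^(−1.41) × 981×10^-6 = 3.817×10^-5 mol/kg
α₀ = 1/(1 + K1/[H⁺] + K1K2/[H⁺]²) = 1/(1 + 10^+1.69 + 10^+0.34) = 0.01917
DIC = [CO2*]/α₀ = 3.817×10^-5 / 0.01917 = 1.99 mmol/kg

DIC = 1.99 mmol/kg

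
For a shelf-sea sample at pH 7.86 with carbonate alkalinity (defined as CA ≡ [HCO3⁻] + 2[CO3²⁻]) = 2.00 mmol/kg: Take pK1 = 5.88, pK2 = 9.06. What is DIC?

DIC = 1.91 mmol/kg

CA = [HCO3⁻] + 2[CO3²⁻] = (α₁ + 2α₂)·DIC
At pH 7.86: [H⁺]/K1 = 10^-1.98 = 0.010471, K2/[H⁺] = 10^-1.20 = 0.063096
α₁ = 1/(1 + 0.010471 + 0.063096) = 1/1.0736 = 0.9315; α₂ = α₁·K2/[H⁺] = 0.05877
α₁ + 2α₂ = 1.0490
DIC = CA / (α₁ + 2α₂) = 2.00 / 1.0490 = 1.91 mmol/kg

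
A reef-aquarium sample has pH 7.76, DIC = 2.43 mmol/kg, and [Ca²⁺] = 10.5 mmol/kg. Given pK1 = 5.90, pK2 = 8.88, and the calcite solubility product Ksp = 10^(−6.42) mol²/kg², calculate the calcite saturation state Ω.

Ω = 4.67

α₂ = 1 / (1 + [H⁺]/K2 + [H⁺]²/(K1K2)) = 1 / (1 + 10^+1.12 + 10^-0.74)
   = 1 / (1 + 13.183 + 0.18197) = 1/14.365 = 0.06962
[CO3²⁻] = α₂ × DIC = 0.06962 × 2.43 = 0.1692 mmol/kg
Ksp = 10^(−6.42) = 3.802×10^-7
Ω = [Ca²⁺][CO3²⁻]/Ksp = (10.5×10^-3)(1.692×10^-4) / 3.802×10^-7 = 4.67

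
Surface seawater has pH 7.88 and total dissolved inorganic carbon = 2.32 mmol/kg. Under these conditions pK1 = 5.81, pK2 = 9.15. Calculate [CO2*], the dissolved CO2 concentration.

[CO2*] = 18.6 μmol/kg

α₀ = 1 / (1 + K1/[H⁺] + K1K2/[H⁺]²) = 1 / (1 + 10^+2.07 + 10^+0.80)
   = 1 / (1 + 117.49 + 6.3096) = 1/124.80 = 0.008013
[CO2*] = α₀ × DIC = 0.008013 × 2.32 = 0.0186 mmol/kg = 18.6 μmol/kg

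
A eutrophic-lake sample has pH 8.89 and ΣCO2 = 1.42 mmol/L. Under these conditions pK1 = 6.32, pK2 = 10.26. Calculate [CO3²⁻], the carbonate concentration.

[CO3²⁻] = 0.0579 mmol/L

α₂ = 1 / (1 + [H⁺]/K2 + [H⁺]²/(K1K2)) = 1 / (1 + 10^+1.37 + 10^-1.20)
   = 1 / (1 + 23.442 + 0.063096) = 1/24.505 = 0.04081
[CO3²⁻] = α₂ × DIC = 0.04081 × 1.42 = 0.0579 mmol/L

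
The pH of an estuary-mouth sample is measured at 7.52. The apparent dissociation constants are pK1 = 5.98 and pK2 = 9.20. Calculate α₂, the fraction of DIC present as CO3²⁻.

α₂ = 1 / (1 + [H⁺]/K2 + [H⁺]²/(K1K2)) = 1 / (1 + 10^+1.68 + 10^+0.14)
   = 1 / (1 + 47.863 + 1.3804) = 1/50.243 = 0.01990

α₂ = 0.0199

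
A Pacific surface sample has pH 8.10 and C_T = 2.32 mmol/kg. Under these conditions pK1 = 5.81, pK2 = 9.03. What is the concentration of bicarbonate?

[HCO3⁻] = 2.07 mmol/kg

α₁ = 1 / (1 + [H⁺]/K1 + K2/[H⁺]) = 1 / (1 + 10^-2.29 + 10^-0.93)
   = 1 / (1 + 0.0051286 + 0.11749) = 1/1.1226 = 0.8908
[HCO3⁻] = α₁ × DIC = 0.8908 × 2.32 = 2.07 mmol/kg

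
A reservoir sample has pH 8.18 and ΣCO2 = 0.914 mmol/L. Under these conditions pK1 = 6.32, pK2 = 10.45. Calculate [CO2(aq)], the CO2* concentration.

α₀ = 1 / (1 + K1/[H⁺] + K1K2/[H⁺]²) = 1 / (1 + 10^+1.86 + 10^-0.41)
   = 1 / (1 + 72.444 + 0.38905) = 1/73.833 = 0.01354
[CO2*] = α₀ × DIC = 0.01354 × 0.914 = 0.0124 mmol/L = 12.4 μmol/L

[CO2*] = 12.4 μmol/L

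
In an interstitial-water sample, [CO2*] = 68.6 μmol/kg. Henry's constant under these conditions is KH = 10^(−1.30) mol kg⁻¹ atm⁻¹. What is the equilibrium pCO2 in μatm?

pCO2 = 1370 μatm

KH = 10^(−1.30) = 5.012×10^-2 mol kg⁻¹ atm⁻¹
pCO2 = [CO2*]/KH = 68.6×10^-6 / 5.012×10^-2 = 1.37×10^-3 atm = 1370 μatm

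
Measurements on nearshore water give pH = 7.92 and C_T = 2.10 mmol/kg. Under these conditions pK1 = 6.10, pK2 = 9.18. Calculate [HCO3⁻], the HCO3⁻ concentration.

α₁ = 1 / (1 + [H⁺]/K1 + K2/[H⁺]) = 1 / (1 + 10^-1.82 + 10^-1.26)
   = 1 / (1 + 0.015136 + 0.054954) = 1/1.0701 = 0.9345
[HCO3⁻] = α₁ × DIC = 0.9345 × 2.10 = 1.96 mmol/kg

[HCO3⁻] = 1.96 mmol/kg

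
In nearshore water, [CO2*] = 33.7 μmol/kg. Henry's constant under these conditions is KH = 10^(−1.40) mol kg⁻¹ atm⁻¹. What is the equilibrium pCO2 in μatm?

pCO2 = 847 μatm

KH = 10^(−1.40) = 3.981×10^-2 mol kg⁻¹ atm⁻¹
pCO2 = [CO2*]/KH = 33.7×10^-6 / 3.981×10^-2 = 8.47×10^-4 atm = 847 μatm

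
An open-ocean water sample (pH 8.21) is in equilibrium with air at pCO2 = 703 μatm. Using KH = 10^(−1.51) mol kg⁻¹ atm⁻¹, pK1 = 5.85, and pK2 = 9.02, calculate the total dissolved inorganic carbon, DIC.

DIC = 5.77 mmol/kg

[CO2*] = KH · pCO2 = 10^(−1.51) × 703×10^-6 = 2.172×10^-5 mol/kg
α₀ = 1/(1 + K1/[H⁺] + K1K2/[H⁺]²) = 1/(1 + 10^+2.36 + 10^+1.55) = 0.003766
DIC = [CO2*]/α₀ = 2.172×10^-5 / 0.003766 = 5.77 mmol/kg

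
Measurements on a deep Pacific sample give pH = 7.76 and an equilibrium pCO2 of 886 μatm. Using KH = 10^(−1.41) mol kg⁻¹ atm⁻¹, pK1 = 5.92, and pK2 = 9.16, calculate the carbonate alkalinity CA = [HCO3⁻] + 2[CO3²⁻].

[CO2*] = KH · pCO2 = 10^(−1.41) × 886×10^-6 = 3.447×10^-5 mol/kg
α₀ = 1/(1 + K1/[H⁺] + K1K2/[H⁺]²) = 1/(1 + 10^+1.84 + 10^+0.44) = 0.01371
DIC = [CO2*]/α₀ = 3.447×10^-5 / 0.01371 = 2.514 mmol/kg
CA = (α₁ + 2α₂)·DIC = (0.9485 + 2×0.03776) × 2.514 = 2.57 mmol/kg

CA = 2.57 mmol/kg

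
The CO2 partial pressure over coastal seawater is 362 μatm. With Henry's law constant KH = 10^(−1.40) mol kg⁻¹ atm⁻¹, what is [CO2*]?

[CO2*] = 14.4 μmol/kg

KH = 10^(−1.40) = 3.981×10^-2 mol kg⁻¹ atm⁻¹
[CO2*] = KH · pCO2 = 3.981×10^-2 × 362×10^-6 atm = 1.44×10^-5 mol/kg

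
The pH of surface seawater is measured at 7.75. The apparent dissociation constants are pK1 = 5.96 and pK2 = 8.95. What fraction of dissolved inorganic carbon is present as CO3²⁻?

α₂ = 0.0585

α₂ = 1 / (1 + [H⁺]/K2 + [H⁺]²/(K1K2)) = 1 / (1 + 10^+1.20 + 10^-0.59)
   = 1 / (1 + 15.849 + 0.25704) = 1/17.106 = 0.05846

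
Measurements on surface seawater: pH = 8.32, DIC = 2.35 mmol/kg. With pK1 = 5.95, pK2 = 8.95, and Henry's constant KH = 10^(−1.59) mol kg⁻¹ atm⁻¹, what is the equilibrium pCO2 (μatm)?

α₀ = 1 / (1 + K1/[H⁺] + K1K2/[H⁺]²) = 1 / (1 + 10^+2.37 + 10^+1.74)
   = 1 / (1 + 234.42 + 54.954) = 1/290.38 = 0.003444
[CO2*] = α₀ × DIC = 0.003444 × 2.35 = 0.008093 mmol/kg = 8.093 μmol/kg
pCO2 = [CO2*]/KH = 8.093×10^-6 / 2.570×10^-2 = 315 μatm

pCO2 = 315 μatm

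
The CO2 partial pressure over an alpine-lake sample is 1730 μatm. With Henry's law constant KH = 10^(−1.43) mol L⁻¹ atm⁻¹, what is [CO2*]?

KH = 10^(−1.43) = 3.715×10^-2 mol L⁻¹ atm⁻¹
[CO2*] = KH · pCO2 = 3.715×10^-2 × 1730×10^-6 atm = 6.43×10^-5 mol/L

[CO2*] = 64.3 μmol/L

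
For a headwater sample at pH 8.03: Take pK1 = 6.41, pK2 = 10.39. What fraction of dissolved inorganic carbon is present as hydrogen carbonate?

α₁ = 1 / (1 + [H⁺]/K1 + K2/[H⁺]) = 1 / (1 + 10^-1.62 + 10^-2.36)
   = 1 / (1 + 0.023988 + 0.0043652) = 1/1.0284 = 0.9724

α₁ = 0.972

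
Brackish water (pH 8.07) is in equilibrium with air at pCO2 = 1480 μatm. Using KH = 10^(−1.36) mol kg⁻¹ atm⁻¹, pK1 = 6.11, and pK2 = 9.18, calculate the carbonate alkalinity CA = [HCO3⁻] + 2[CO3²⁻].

[CO2*] = KH · pCO2 = 10^(−1.36) × 1480×10^-6 = 6.460×10^-5 mol/kg
α₀ = 1/(1 + K1/[H⁺] + K1K2/[H⁺]²) = 1/(1 + 10^+1.96 + 10^+0.85) = 0.01007
DIC = [CO2*]/α₀ = 6.460×10^-5 / 0.01007 = 6.414 mmol/kg
CA = (α₁ + 2α₂)·DIC = (0.9186 + 2×0.07131) × 6.414 = 6.81 mmol/kg

CA = 6.81 mmol/kg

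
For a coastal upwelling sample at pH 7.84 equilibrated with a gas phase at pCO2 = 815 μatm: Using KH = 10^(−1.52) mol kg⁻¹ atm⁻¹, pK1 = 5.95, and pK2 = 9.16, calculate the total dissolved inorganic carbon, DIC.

[CO2*] = KH · pCO2 = 10^(−1.52) × 815×10^-6 = 2.461×10^-5 mol/kg
α₀ = 1/(1 + K1/[H⁺] + K1K2/[H⁺]²) = 1/(1 + 10^+1.89 + 10^+0.57) = 0.01214
DIC = [CO2*]/α₀ = 2.461×10^-5 / 0.01214 = 2.03 mmol/kg

DIC = 2.03 mmol/kg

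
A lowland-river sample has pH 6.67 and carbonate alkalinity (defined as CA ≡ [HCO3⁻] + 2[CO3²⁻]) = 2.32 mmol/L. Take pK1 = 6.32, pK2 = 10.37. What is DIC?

CA = [HCO3⁻] + 2[CO3²⁻] = (α₁ + 2α₂)·DIC
At pH 6.67: [H⁺]/K1 = 10^-0.35 = 0.44668, K2/[H⁺] = 10^-3.70 = 0.00019953
α₁ = 1/(1 + 0.44668 + 0.00019953) = 1/1.4469 = 0.6911; α₂ = α₁·K2/[H⁺] = 0.0001379
α₁ + 2α₂ = 0.6914
DIC = CA / (α₁ + 2α₂) = 2.32 / 0.6914 = 3.36 mmol/L

DIC = 3.36 mmol/L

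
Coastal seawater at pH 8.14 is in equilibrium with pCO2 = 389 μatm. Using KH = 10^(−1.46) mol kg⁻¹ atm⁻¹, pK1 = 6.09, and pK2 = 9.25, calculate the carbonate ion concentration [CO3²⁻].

[CO3²⁻] = 0.117 mmol/kg

[CO2*] = KH · pCO2 = 10^(−1.46) × 389×10^-6 = 1.349×10^-5 mol/kg
α₀ = 1/(1 + K1/[H⁺] + K1K2/[H⁺]²) = 1/(1 + 10^+2.05 + 10^+0.94) = 0.008203
DIC = [CO2*]/α₀ = 1.349×10^-5 / 0.008203 = 1.644 mmol/kg
[CO3²⁻] = α₂·DIC; α₂ = 0.07144, so [CO3²⁻] = 0.07144 × 1.644 = 0.117 mmol/kg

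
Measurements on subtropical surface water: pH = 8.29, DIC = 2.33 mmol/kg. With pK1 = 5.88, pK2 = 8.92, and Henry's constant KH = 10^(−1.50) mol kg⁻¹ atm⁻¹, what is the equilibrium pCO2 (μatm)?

α₀ = 1 / (1 + K1/[H⁺] + K1K2/[H⁺]²) = 1 / (1 + 10^+2.41 + 10^+1.78)
   = 1 / (1 + 257.04 + 60.256) = 1/318.30 = 0.003142
[CO2*] = α₀ × DIC = 0.003142 × 2.33 = 0.007320 mmol/kg = 7.320 μmol/kg
pCO2 = [CO2*]/KH = 7.320×10^-6 / 3.162×10^-2 = 231 μatm

pCO2 = 231 μatm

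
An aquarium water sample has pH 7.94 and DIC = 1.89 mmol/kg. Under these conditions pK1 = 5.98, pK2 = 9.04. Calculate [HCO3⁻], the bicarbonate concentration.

[HCO3⁻] = 1.73 mmol/kg

α₁ = 1 / (1 + [H⁺]/K1 + K2/[H⁺]) = 1 / (1 + 10^-1.96 + 10^-1.10)
   = 1 / (1 + 0.010965 + 0.079433) = 1/1.0904 = 0.9171
[HCO3⁻] = α₁ × DIC = 0.9171 × 1.89 = 1.73 mmol/kg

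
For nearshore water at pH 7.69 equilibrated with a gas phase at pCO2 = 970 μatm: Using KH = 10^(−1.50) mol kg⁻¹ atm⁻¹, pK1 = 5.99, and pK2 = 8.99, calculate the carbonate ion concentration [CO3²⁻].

[CO3²⁻] = 0.0770 mmol/kg

[CO2*] = KH · pCO2 = 10^(−1.50) × 970×10^-6 = 3.067×10^-5 mol/kg
α₀ = 1/(1 + K1/[H⁺] + K1K2/[H⁺]²) = 1/(1 + 10^+1.70 + 10^+0.40) = 0.01865
DIC = [CO2*]/α₀ = 3.067×10^-5 / 0.01865 = 1.645 mmol/kg
[CO3²⁻] = α₂·DIC; α₂ = 0.04684, so [CO3²⁻] = 0.04684 × 1.645 = 0.0770 mmol/kg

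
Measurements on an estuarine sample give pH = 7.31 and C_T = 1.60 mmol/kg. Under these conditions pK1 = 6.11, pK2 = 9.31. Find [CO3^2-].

[CO3²⁻] = 14.9 μmol/kg

α₂ = 1 / (1 + [H⁺]/K2 + [H⁺]²/(K1K2)) = 1 / (1 + 10^+2.00 + 10^+0.80)
   = 1 / (1 + 100.00 + 6.3096) = 1/107.31 = 0.009319
[CO3²⁻] = α₂ × DIC = 0.009319 × 1.60 = 0.0149 mmol/kg = 14.9 μmol/kg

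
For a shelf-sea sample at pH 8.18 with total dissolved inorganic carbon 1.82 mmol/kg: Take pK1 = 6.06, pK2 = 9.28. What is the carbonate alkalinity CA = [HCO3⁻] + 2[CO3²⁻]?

CA = 1.94 mmol/kg

CA = [HCO3⁻] + 2[CO3²⁻] = (α₁ + 2α₂)·DIC
At pH 8.18: [H⁺]/K1 = 10^-2.12 = 0.0075858, K2/[H⁺] = 10^-1.10 = 0.079433
α₁ = 1/(1 + 0.0075858 + 0.079433) = 1/1.0870 = 0.9199; α₂ = α₁·K2/[H⁺] = 0.07307
α₁ + 2α₂ = 1.0661
CA = 1.0661 × 1.82 = 1.94 mmol/kg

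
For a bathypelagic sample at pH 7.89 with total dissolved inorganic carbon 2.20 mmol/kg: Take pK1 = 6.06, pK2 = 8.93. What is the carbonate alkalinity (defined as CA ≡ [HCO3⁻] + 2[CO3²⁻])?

CA = [HCO3⁻] + 2[CO3²⁻] = (α₁ + 2α₂)·DIC
At pH 7.89: [H⁺]/K1 = 10^-1.83 = 0.014791, K2/[H⁺] = 10^-1.04 = 0.091201
α₁ = 1/(1 + 0.014791 + 0.091201) = 1/1.1060 = 0.9042; α₂ = α₁·K2/[H⁺] = 0.08246
α₁ + 2α₂ = 1.0691
CA = 1.0691 × 2.20 = 2.35 mmol/kg

CA = 2.35 mmol/kg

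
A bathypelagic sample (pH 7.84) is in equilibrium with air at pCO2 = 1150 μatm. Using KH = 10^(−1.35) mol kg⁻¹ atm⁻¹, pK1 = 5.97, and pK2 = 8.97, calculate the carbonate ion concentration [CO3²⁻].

[CO3²⁻] = 0.282 mmol/kg

[CO2*] = KH · pCO2 = 10^(−1.35) × 1150×10^-6 = 5.137×10^-5 mol/kg
α₀ = 1/(1 + K1/[H⁺] + K1K2/[H⁺]²) = 1/(1 + 10^+1.87 + 10^+0.74) = 0.01240
DIC = [CO2*]/α₀ = 5.137×10^-5 / 0.01240 = 4.142 mmol/kg
[CO3²⁻] = α₂·DIC; α₂ = 0.06816, so [CO3²⁻] = 0.06816 × 4.142 = 0.282 mmol/kg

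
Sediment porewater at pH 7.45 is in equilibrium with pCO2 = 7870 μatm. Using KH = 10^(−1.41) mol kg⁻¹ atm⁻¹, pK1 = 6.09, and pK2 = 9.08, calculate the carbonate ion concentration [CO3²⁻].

[CO2*] = KH · pCO2 = 10^(−1.41) × 7870×10^-6 = 3.062×10^-4 mol/kg
α₀ = 1/(1 + K1/[H⁺] + K1K2/[H⁺]²) = 1/(1 + 10^+1.36 + 10^-0.27) = 0.04091
DIC = [CO2*]/α₀ = 3.062×10^-4 / 0.04091 = 7.485 mmol/kg
[CO3²⁻] = α₂·DIC; α₂ = 0.02197, so [CO3²⁻] = 0.02197 × 7.485 = 0.164 mmol/kg

[CO3²⁻] = 0.164 mmol/kg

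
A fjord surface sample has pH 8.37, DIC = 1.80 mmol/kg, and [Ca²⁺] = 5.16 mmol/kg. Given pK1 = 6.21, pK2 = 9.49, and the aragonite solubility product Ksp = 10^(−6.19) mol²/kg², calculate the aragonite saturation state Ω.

α₂ = 1 / (1 + [H⁺]/K2 + [H⁺]²/(K1K2)) = 1 / (1 + 10^+1.12 + 10^-1.04)
   = 1 / (1 + 13.183 + 0.091201) = 1/14.274 = 0.07006
[CO3²⁻] = α₂ × DIC = 0.07006 × 1.80 = 0.1261 mmol/kg
Ksp = 10^(−6.19) = 6.457×10^-7
Ω = [Ca²⁺][CO3²⁻]/Ksp = (5.16×10^-3)(1.261×10^-4) / 6.457×10^-7 = 1.01

Ω = 1.01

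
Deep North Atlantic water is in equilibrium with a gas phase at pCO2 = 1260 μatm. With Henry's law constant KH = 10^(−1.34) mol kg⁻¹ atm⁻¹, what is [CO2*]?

[CO2*] = 57.6 μmol/kg

KH = 10^(−1.34) = 4.571×10^-2 mol kg⁻¹ atm⁻¹
[CO2*] = KH · pCO2 = 4.571×10^-2 × 1260×10^-6 atm = 5.76×10^-5 mol/kg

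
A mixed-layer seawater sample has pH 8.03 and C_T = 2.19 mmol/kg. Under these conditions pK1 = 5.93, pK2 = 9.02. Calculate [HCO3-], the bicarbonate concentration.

[HCO3⁻] = 1.97 mmol/kg

α₁ = 1 / (1 + [H⁺]/K1 + K2/[H⁺]) = 1 / (1 + 10^-2.10 + 10^-0.99)
   = 1 / (1 + 0.0079433 + 0.10233) = 1/1.1103 = 0.9007
[HCO3⁻] = α₁ × DIC = 0.9007 × 2.19 = 1.97 mmol/kg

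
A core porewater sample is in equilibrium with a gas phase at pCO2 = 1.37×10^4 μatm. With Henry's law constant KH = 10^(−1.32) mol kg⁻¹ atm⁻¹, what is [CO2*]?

[CO2*] = 656 μmol/kg

KH = 10^(−1.32) = 4.786×10^-2 mol kg⁻¹ atm⁻¹
[CO2*] = KH · pCO2 = 4.786×10^-2 × 1.37×10^4×10^-6 atm = 6.56×10^-4 mol/kg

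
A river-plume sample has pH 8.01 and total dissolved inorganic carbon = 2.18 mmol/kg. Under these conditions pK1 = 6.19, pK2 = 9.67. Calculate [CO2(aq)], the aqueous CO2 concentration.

α₀ = 1 / (1 + K1/[H⁺] + K1K2/[H⁺]²) = 1 / (1 + 10^+1.82 + 10^+0.16)
   = 1 / (1 + 66.069 + 1.4454) = 1/68.515 = 0.01460
[CO2*] = α₀ × DIC = 0.01460 × 2.18 = 0.0318 mmol/kg

[CO2*] = 0.0318 mmol/kg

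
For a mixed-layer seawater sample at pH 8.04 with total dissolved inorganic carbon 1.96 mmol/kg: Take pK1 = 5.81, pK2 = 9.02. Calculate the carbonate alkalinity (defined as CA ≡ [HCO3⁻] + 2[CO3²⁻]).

CA = 2.13 mmol/kg

CA = [HCO3⁻] + 2[CO3²⁻] = (α₁ + 2α₂)·DIC
At pH 8.04: [H⁺]/K1 = 10^-2.23 = 0.0058884, K2/[H⁺] = 10^-0.98 = 0.10471
α₁ = 1/(1 + 0.0058884 + 0.10471) = 1/1.1106 = 0.9004; α₂ = α₁·K2/[H⁺] = 0.09428
α₁ + 2α₂ = 1.0890
CA = 1.0890 × 1.96 = 2.13 mmol/kg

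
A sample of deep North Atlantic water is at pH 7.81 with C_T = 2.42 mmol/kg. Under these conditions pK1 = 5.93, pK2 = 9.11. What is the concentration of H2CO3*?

α₀ = 1 / (1 + K1/[H⁺] + K1K2/[H⁺]²) = 1 / (1 + 10^+1.88 + 10^+0.58)
   = 1 / (1 + 75.858 + 3.8019) = 1/80.660 = 0.01240
[CO2*] = α₀ × DIC = 0.01240 × 2.42 = 0.0300 mmol/kg

[CO2*] = 0.0300 mmol/kg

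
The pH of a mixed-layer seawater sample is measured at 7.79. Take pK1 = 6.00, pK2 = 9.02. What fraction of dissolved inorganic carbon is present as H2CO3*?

α₀ = 0.0151

α₀ = 1 / (1 + K1/[H⁺] + K1K2/[H⁺]²) = 1 / (1 + 10^+1.79 + 10^+0.56)
   = 1 / (1 + 61.660 + 3.6308) = 1/66.290 = 0.01509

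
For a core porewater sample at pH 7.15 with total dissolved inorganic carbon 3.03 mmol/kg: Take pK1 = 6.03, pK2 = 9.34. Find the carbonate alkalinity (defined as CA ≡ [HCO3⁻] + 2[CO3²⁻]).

CA = [HCO3⁻] + 2[CO3²⁻] = (α₁ + 2α₂)·DIC
At pH 7.15: [H⁺]/K1 = 10^-1.12 = 0.075858, K2/[H⁺] = 10^-2.19 = 0.0064565
α₁ = 1/(1 + 0.075858 + 0.0064565) = 1/1.0823 = 0.9239; α₂ = α₁·K2/[H⁺] = 0.005965
α₁ + 2α₂ = 0.9359
CA = 0.9359 × 3.03 = 2.84 mmol/kg

CA = 2.84 mmol/kg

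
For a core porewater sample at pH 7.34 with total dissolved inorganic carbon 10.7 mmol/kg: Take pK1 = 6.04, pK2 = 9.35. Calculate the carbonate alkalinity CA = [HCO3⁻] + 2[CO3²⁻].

CA = 10.3 mmol/kg

CA = [HCO3⁻] + 2[CO3²⁻] = (α₁ + 2α₂)·DIC
At pH 7.34: [H⁺]/K1 = 10^-1.30 = 0.050119, K2/[H⁺] = 10^-2.01 = 0.0097724
α₁ = 1/(1 + 0.050119 + 0.0097724) = 1/1.0599 = 0.9435; α₂ = α₁·K2/[H⁺] = 0.009220
α₁ + 2α₂ = 0.9619
CA = 0.9619 × 10.7 = 10.3 mmol/kg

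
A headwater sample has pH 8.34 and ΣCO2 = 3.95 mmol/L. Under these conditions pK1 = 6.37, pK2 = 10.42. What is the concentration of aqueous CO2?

α₀ = 1 / (1 + K1/[H⁺] + K1K2/[H⁺]²) = 1 / (1 + 10^+1.97 + 10^-0.11)
   = 1 / (1 + 93.325 + 0.77625) = 1/95.102 = 0.01052
[CO2*] = α₀ × DIC = 0.01052 × 3.95 = 0.0415 mmol/L

[CO2*] = 0.0415 mmol/L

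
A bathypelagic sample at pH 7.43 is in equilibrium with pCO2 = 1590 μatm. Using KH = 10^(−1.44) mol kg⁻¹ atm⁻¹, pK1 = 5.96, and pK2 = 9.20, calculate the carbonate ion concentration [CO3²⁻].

[CO3²⁻] = 0.0289 mmol/kg

[CO2*] = KH · pCO2 = 10^(−1.44) × 1590×10^-6 = 5.773×10^-5 mol/kg
α₀ = 1/(1 + K1/[H⁺] + K1K2/[H⁺]²) = 1/(1 + 10^+1.47 + 10^-0.30) = 0.03224
DIC = [CO2*]/α₀ = 5.773×10^-5 / 0.03224 = 1.790 mmol/kg
[CO3²⁻] = α₂·DIC; α₂ = 0.01616, so [CO3²⁻] = 0.01616 × 1.790 = 0.0289 mmol/kg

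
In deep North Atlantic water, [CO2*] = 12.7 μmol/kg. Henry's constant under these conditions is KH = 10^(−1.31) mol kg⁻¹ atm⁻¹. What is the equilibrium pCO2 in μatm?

pCO2 = 259 μatm

KH = 10^(−1.31) = 4.898×10^-2 mol kg⁻¹ atm⁻¹
pCO2 = [CO2*]/KH = 12.7×10^-6 / 4.898×10^-2 = 2.59×10^-4 atm = 259 μatm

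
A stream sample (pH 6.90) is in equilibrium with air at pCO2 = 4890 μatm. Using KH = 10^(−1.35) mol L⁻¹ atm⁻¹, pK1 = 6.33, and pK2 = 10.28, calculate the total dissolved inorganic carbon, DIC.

DIC = 1.03 mmol/L

[CO2*] = KH · pCO2 = 10^(−1.35) × 4890×10^-6 = 2.184×10^-4 mol/L
α₀ = 1/(1 + K1/[H⁺] + K1K2/[H⁺]²) = 1/(1 + 10^+0.57 + 10^-2.81) = 0.2120
DIC = [CO2*]/α₀ = 2.184×10^-4 / 0.2120 = 1.03 mmol/L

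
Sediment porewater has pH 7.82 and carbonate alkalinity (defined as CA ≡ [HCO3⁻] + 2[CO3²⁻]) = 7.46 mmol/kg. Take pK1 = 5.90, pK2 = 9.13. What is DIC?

DIC = 7.21 mmol/kg

CA = [HCO3⁻] + 2[CO3²⁻] = (α₁ + 2α₂)·DIC
At pH 7.82: [H⁺]/K1 = 10^-1.92 = 0.012023, K2/[H⁺] = 10^-1.31 = 0.048978
α₁ = 1/(1 + 0.012023 + 0.048978) = 1/1.0610 = 0.9425; α₂ = α₁·K2/[H⁺] = 0.04616
α₁ + 2α₂ = 1.0348
DIC = CA / (α₁ + 2α₂) = 7.46 / 1.0348 = 7.21 mmol/kg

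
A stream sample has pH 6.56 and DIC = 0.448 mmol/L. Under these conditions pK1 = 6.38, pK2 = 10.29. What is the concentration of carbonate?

α₂ = 1 / (1 + [H⁺]/K2 + [H⁺]²/(K1K2)) = 1 / (1 + 10^+3.73 + 10^+3.55)
   = 1 / (1 + 5370.3 + 3548.1) = 1/8919.5 = 0.0001121
[CO3²⁻] = α₂ × DIC = 0.0001121 × 0.448 = 5.02×10^-5 mmol/L = 0.0502 μmol/L

[CO3²⁻] = 0.0502 μmol/L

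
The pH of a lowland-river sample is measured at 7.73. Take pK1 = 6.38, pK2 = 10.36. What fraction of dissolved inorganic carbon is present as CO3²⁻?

α₂ = 0.00224

α₂ = 1 / (1 + [H⁺]/K2 + [H⁺]²/(K1K2)) = 1 / (1 + 10^+2.63 + 10^+1.28)
   = 1 / (1 + 426.58 + 19.055) = 1/446.63 = 0.002239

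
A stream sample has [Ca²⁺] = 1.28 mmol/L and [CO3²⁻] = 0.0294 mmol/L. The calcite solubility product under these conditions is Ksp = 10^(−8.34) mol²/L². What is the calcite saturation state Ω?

Ω = 8.23

Ksp = 10^(−8.34) = 4.571×10^-9
Ω = [Ca²⁺][CO3²⁻]/Ksp = (1.28×10^-3)(0.0294×10^-3) / 4.571×10^-9 = 8.23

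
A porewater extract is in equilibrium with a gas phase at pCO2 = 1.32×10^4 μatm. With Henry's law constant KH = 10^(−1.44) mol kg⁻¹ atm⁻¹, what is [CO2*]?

KH = 10^(−1.44) = 3.631×10^-2 mol kg⁻¹ atm⁻¹
[CO2*] = KH · pCO2 = 3.631×10^-2 × 1.32×10^4×10^-6 atm = 4.79×10^-4 mol/kg

[CO2*] = 479 μmol/kg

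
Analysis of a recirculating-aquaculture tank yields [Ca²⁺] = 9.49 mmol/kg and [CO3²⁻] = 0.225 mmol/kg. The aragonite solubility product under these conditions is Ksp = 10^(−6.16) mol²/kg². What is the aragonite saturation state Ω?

Ω = 3.09

Ksp = 10^(−6.16) = 6.918×10^-7
Ω = [Ca²⁺][CO3²⁻]/Ksp = (9.49×10^-3)(0.225×10^-3) / 6.918×10^-7 = 3.09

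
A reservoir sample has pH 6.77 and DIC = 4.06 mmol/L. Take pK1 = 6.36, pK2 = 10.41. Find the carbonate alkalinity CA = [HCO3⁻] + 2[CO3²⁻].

CA = [HCO3⁻] + 2[CO3²⁻] = (α₁ + 2α₂)·DIC
At pH 6.77: [H⁺]/K1 = 10^-0.41 = 0.38905, K2/[H⁺] = 10^-3.64 = 0.00022909
α₁ = 1/(1 + 0.38905 + 0.00022909) = 1/1.3893 = 0.7198; α₂ = α₁·K2/[H⁺] = 0.0001649
α₁ + 2α₂ = 0.7201
CA = 0.7201 × 4.06 = 2.92 mmol/L

CA = 2.92 mmol/L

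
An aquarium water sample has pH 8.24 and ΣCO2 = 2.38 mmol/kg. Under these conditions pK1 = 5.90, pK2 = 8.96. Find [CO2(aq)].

[CO2*] = 9.10 μmol/kg

α₀ = 1 / (1 + K1/[H⁺] + K1K2/[H⁺]²) = 1 / (1 + 10^+2.34 + 10^+1.62)
   = 1 / (1 + 218.78 + 41.687) = 1/261.46 = 0.003825
[CO2*] = α₀ × DIC = 0.003825 × 2.38 = 0.00910 mmol/kg = 9.10 μmol/kg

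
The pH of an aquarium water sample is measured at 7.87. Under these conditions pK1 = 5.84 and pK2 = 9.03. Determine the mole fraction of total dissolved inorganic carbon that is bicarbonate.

α₁ = 0.927

α₁ = 1 / (1 + [H⁺]/K1 + K2/[H⁺]) = 1 / (1 + 10^-2.03 + 10^-1.16)
   = 1 / (1 + 0.0093325 + 0.069183) = 1/1.0785 = 0.9272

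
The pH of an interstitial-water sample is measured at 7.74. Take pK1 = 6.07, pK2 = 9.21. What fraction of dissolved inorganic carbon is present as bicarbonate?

α₁ = 0.948

α₁ = 1 / (1 + [H⁺]/K1 + K2/[H⁺]) = 1 / (1 + 10^-1.67 + 10^-1.47)
   = 1 / (1 + 0.021380 + 0.033884) = 1/1.0553 = 0.9476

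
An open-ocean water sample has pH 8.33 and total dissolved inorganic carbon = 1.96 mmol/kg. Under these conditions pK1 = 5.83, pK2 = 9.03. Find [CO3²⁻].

α₂ = 1 / (1 + [H⁺]/K2 + [H⁺]²/(K1K2)) = 1 / (1 + 10^+0.70 + 10^-1.80)
   = 1 / (1 + 5.0119 + 0.015849) = 1/6.0277 = 0.1659
[CO3²⁻] = α₂ × DIC = 0.1659 × 1.96 = 0.325 mmol/kg

[CO3²⁻] = 0.325 mmol/kg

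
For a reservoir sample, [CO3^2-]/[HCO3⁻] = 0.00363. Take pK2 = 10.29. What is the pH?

pH = 7.85

From K2 = [H⁺][CO3^2-]/[HCO3⁻]:  pH = pK2 + log₁₀([CO3^2-]/[HCO3⁻])
log₁₀(0.00363) = -2.440
pH = 10.29 + (-2.440) = 7.85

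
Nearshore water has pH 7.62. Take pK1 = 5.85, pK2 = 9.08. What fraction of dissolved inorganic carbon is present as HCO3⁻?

α₁ = 0.951

α₁ = 1 / (1 + [H⁺]/K1 + K2/[H⁺]) = 1 / (1 + 10^-1.77 + 10^-1.46)
   = 1 / (1 + 0.016982 + 0.034674) = 1/1.0517 = 0.9509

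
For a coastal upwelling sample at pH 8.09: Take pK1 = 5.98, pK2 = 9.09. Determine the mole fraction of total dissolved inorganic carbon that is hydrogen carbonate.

α₁ = 0.903

α₁ = 1 / (1 + [H⁺]/K1 + K2/[H⁺]) = 1 / (1 + 10^-2.11 + 10^-1.00)
   = 1 / (1 + 0.0077625 + 0.10000) = 1/1.1078 = 0.9027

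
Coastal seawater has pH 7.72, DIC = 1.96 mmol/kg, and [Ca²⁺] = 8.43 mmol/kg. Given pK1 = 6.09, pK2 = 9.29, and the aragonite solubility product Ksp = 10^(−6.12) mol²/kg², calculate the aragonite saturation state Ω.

α₂ = 1 / (1 + [H⁺]/K2 + [H⁺]²/(K1K2)) = 1 / (1 + 10^+1.57 + 10^-0.06)
   = 1 / (1 + 37.154 + 0.87096) = 1/39.024 = 0.02562
[CO3²⁻] = α₂ × DIC = 0.02562 × 1.96 = 0.05022 mmol/kg
Ksp = 10^(−6.12) = 7.586×10^-7
Ω = [Ca²⁺][CO3²⁻]/Ksp = (8.43×10^-3)(5.022×10^-5) / 7.586×10^-7 = 0.558

Ω = 0.558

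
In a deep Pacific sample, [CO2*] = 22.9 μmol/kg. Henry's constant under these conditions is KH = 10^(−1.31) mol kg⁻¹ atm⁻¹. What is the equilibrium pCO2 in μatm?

pCO2 = 468 μatm

KH = 10^(−1.31) = 4.898×10^-2 mol kg⁻¹ atm⁻¹
pCO2 = [CO2*]/KH = 22.9×10^-6 / 4.898×10^-2 = 4.68×10^-4 atm = 468 μatm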